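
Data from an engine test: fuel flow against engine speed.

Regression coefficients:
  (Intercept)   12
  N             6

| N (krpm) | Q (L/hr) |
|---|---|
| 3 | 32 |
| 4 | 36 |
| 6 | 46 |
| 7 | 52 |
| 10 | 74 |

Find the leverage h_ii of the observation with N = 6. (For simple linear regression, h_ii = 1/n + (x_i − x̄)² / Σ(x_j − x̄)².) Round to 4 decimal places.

h = 0.2000

N̄ = (3 + 4 + 6 + 7 + 10)/5 = 6
Σ(N − N̄)² = 9 + 4 + 0 + 1 + 16 = 30
h = 1/5 + (0)²/30 = 0.2 + 0 = 0.2000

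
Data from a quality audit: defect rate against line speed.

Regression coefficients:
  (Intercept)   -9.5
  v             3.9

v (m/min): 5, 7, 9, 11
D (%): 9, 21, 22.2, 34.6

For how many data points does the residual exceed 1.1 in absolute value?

3

v=5: D̂ = -9.5 + 3.9·5 = 10; e = 9 − 10 = -1
v=7: D̂ = -9.5 + 3.9·7 = 17.8; e = 21 − 17.8 = 3.2
v=9: D̂ = -9.5 + 3.9·9 = 25.6; e = 22.2 − 25.6 = -3.4
v=11: D̂ = -9.5 + 3.9·11 = 33.4; e = 34.6 − 33.4 = 1.2
|e| > 1.1: v=7 (|e|=3.2), v=9 (|e|=3.4), v=11 (|e|=1.2) → 3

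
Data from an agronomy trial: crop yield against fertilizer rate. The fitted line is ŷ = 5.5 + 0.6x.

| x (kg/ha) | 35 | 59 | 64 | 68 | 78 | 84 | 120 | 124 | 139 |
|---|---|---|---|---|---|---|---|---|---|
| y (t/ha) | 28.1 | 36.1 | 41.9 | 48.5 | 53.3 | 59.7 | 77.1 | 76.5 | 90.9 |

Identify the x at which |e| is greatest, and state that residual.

x = 59, e = -4.8

x=35: ŷ = 5.5 + 0.6·35 = 26.5; e = 28.1 − 26.5 = 1.6
x=59: ŷ = 5.5 + 0.6·59 = 40.9; e = 36.1 − 40.9 = -4.8
x=64: ŷ = 5.5 + 0.6·64 = 43.9; e = 41.9 − 43.9 = -2
x=68: ŷ = 5.5 + 0.6·68 = 46.3; e = 48.5 − 46.3 = 2.2
x=78: ŷ = 5.5 + 0.6·78 = 52.3; e = 53.3 − 52.3 = 1
x=84: ŷ = 5.5 + 0.6·84 = 55.9; e = 59.7 − 55.9 = 3.8
x=120: ŷ = 5.5 + 0.6·120 = 77.5; e = 77.1 − 77.5 = -0.4
x=124: ŷ = 5.5 + 0.6·124 = 79.9; e = 76.5 − 79.9 = -3.4
x=139: ŷ = 5.5 + 0.6·139 = 88.9; e = 90.9 − 88.9 = 2
Largest |e| is 4.8 at x = 59, residual -4.8.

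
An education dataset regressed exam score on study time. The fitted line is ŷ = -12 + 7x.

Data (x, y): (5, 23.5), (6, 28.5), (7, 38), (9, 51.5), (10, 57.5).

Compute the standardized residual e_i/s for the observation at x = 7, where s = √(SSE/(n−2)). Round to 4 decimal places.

0.8660

x=5: ŷ = -12 + 7·5 = 23; e = 23.5 − 23 = 0.5
x=6: ŷ = -12 + 7·6 = 30; e = 28.5 − 30 = -1.5
x=7: ŷ = -12 + 7·7 = 37; e = 38 − 37 = 1
x=9: ŷ = -12 + 7·9 = 51; e = 51.5 − 51 = 0.5
x=10: ŷ = -12 + 7·10 = 58; e = 57.5 − 58 = -0.5
SSE = 0.25 + 2.25 + 1 + 0.25 + 0.25 = 4
s = √(4/3) = 1.1547
e/s = 1 / 1.1547 = 0.8660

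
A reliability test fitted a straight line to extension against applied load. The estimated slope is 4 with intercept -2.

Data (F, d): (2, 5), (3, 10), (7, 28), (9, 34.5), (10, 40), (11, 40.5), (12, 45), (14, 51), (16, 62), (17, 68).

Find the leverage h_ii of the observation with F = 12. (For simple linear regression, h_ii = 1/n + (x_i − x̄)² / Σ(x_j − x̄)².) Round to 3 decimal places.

h = 0.116

F̄ = (2 + 3 + 7 + 9 + 10 + 11 + 12 + 14 + 16 + 17)/10 = 10.1
Σ(F − F̄)² = 65.61 + 50.41 + 9.61 + 1.21 + 0.01 + 0.81 + 3.61 + 15.21 + 34.81 + 47.61 = 228.9
h = 1/10 + (1.9)²/228.9 = 0.1 + 0.0157711 = 0.116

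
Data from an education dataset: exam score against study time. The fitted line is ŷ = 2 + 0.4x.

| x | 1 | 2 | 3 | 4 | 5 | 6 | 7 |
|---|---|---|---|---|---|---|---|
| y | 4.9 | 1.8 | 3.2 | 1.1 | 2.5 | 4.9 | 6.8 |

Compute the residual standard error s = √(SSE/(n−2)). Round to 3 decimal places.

x=1: ŷ = 2 + 0.4·1 = 2.4; e = 4.9 − 2.4 = 2.5
x=2: ŷ = 2 + 0.4·2 = 2.8; e = 1.8 − 2.8 = -1
x=3: ŷ = 2 + 0.4·3 = 3.2; e = 3.2 − 3.2 = 0
x=4: ŷ = 2 + 0.4·4 = 3.6; e = 1.1 − 3.6 = -2.5
x=5: ŷ = 2 + 0.4·5 = 4; e = 2.5 − 4 = -1.5
x=6: ŷ = 2 + 0.4·6 = 4.4; e = 4.9 − 4.4 = 0.5
x=7: ŷ = 2 + 0.4·7 = 4.8; e = 6.8 − 4.8 = 2
SSE = 6.25 + 1 + 0 + 6.25 + 2.25 + 0.25 + 4 = 20
s = √(20/5) = √4 ≈ 2.000

s = 2.000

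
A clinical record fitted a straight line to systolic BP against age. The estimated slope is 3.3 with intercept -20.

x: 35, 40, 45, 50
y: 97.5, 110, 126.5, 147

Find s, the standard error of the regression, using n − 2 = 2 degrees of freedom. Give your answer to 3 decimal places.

x=35: ŷ = -20 + 3.3·35 = 95.5; e = 97.5 − 95.5 = 2
x=40: ŷ = -20 + 3.3·40 = 112; e = 110 − 112 = -2
x=45: ŷ = -20 + 3.3·45 = 128.5; e = 126.5 − 128.5 = -2
x=50: ŷ = -20 + 3.3·50 = 145; e = 147 − 145 = 2
SSE = 4 + 4 + 4 + 4 = 16
s = √(16/2) = √8 ≈ 2.828

s = 2.828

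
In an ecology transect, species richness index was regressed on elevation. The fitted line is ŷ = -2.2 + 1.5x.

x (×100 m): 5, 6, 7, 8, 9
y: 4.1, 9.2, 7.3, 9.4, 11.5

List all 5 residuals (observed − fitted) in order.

x=5: ŷ = -2.2 + 1.5·5 = 5.3; r = 4.1 − 5.3 = -1.2
x=6: ŷ = -2.2 + 1.5·6 = 6.8; r = 9.2 − 6.8 = 2.4
x=7: ŷ = -2.2 + 1.5·7 = 8.3; r = 7.3 − 8.3 = -1
x=8: ŷ = -2.2 + 1.5·8 = 9.8; r = 9.4 − 9.8 = -0.4
x=9: ŷ = -2.2 + 1.5·9 = 11.3; r = 11.5 − 11.3 = 0.2

-1.2, 2.4, -1, -0.4, 0.2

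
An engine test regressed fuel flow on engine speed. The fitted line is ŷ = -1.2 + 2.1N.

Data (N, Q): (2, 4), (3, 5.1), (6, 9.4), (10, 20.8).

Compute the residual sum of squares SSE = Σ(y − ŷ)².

N=2: ŷ = -1.2 + 2.1·2 = 3; e = 4 − 3 = 1
N=3: ŷ = -1.2 + 2.1·3 = 5.1; e = 5.1 − 5.1 = 0
N=6: ŷ = -1.2 + 2.1·6 = 11.4; e = 9.4 − 11.4 = -2
N=10: ŷ = -1.2 + 2.1·10 = 19.8; e = 20.8 − 19.8 = 1
SSE = 1 + 0 + 4 + 1 = 6

SSE = 6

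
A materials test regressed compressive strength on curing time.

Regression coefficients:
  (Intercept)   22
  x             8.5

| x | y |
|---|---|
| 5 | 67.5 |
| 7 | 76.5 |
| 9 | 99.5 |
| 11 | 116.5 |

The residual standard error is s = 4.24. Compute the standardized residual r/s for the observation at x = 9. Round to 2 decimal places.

ŷ = 22 + 8.5·9 = 98.5
r = 99.5 − 98.5 = 1
r/s = 1 / 4.24 = 0.24

0.24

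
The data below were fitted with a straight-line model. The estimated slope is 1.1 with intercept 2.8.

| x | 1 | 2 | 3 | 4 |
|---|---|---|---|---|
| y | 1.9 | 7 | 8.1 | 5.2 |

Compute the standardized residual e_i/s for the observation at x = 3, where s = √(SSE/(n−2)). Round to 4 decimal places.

x=1: ŷ = 2.8 + 1.1·1 = 3.9; e = 1.9 − 3.9 = -2
x=2: ŷ = 2.8 + 1.1·2 = 5; e = 7 − 5 = 2
x=3: ŷ = 2.8 + 1.1·3 = 6.1; e = 8.1 − 6.1 = 2
x=4: ŷ = 2.8 + 1.1·4 = 7.2; e = 5.2 − 7.2 = -2
SSE = 4 + 4 + 4 + 4 = 16
s = √(16/2) = 2.82843
e/s = 2 / 2.82843 = 0.7071

0.7071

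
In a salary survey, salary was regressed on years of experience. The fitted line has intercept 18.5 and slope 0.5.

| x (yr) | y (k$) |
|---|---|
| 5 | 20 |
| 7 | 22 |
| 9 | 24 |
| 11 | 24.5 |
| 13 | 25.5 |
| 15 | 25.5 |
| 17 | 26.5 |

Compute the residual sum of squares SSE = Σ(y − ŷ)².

SSE = 3

x=5: ŷ = 18.5 + 0.5·5 = 21; r = 20 − 21 = -1
x=7: ŷ = 18.5 + 0.5·7 = 22; r = 22 − 22 = 0
x=9: ŷ = 18.5 + 0.5·9 = 23; r = 24 − 23 = 1
x=11: ŷ = 18.5 + 0.5·11 = 24; r = 24.5 − 24 = 0.5
x=13: ŷ = 18.5 + 0.5·13 = 25; r = 25.5 − 25 = 0.5
x=15: ŷ = 18.5 + 0.5·15 = 26; r = 25.5 − 26 = -0.5
x=17: ŷ = 18.5 + 0.5·17 = 27; r = 26.5 − 27 = -0.5
SSE = 1 + 0 + 1 + 0.25 + 0.25 + 0.25 + 0.25 = 3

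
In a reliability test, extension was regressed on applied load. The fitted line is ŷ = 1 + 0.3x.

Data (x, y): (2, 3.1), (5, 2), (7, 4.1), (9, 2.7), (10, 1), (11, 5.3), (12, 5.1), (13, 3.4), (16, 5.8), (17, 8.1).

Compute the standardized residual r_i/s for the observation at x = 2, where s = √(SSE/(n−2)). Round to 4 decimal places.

0.9258

x=2: ŷ = 1 + 0.3·2 = 1.6; r = 3.1 − 1.6 = 1.5
x=5: ŷ = 1 + 0.3·5 = 2.5; r = 2 − 2.5 = -0.5
x=7: ŷ = 1 + 0.3·7 = 3.1; r = 4.1 − 3.1 = 1
x=9: ŷ = 1 + 0.3·9 = 3.7; r = 2.7 − 3.7 = -1
x=10: ŷ = 1 + 0.3·10 = 4; r = 1 − 4 = -3
x=11: ŷ = 1 + 0.3·11 = 4.3; r = 5.3 − 4.3 = 1
x=12: ŷ = 1 + 0.3·12 = 4.6; r = 5.1 − 4.6 = 0.5
x=13: ŷ = 1 + 0.3·13 = 4.9; r = 3.4 − 4.9 = -1.5
x=16: ŷ = 1 + 0.3·16 = 5.8; r = 5.8 − 5.8 = 0
x=17: ŷ = 1 + 0.3·17 = 6.1; r = 8.1 − 6.1 = 2
SSE = 2.25 + 0.25 + 1 + 1 + 9 + 1 + 0.25 + 2.25 + 0 + 4 = 21
s = √(21/8) = 1.62019
r/s = 1.5 / 1.62019 = 0.9258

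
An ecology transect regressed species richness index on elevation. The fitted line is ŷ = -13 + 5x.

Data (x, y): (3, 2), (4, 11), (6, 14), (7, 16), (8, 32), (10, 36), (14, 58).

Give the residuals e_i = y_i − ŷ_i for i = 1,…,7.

x=3: ŷ = -13 + 5·3 = 2; e = 2 − 2 = 0
x=4: ŷ = -13 + 5·4 = 7; e = 11 − 7 = 4
x=6: ŷ = -13 + 5·6 = 17; e = 14 − 17 = -3
x=7: ŷ = -13 + 5·7 = 22; e = 16 − 22 = -6
x=8: ŷ = -13 + 5·8 = 27; e = 32 − 27 = 5
x=10: ŷ = -13 + 5·10 = 37; e = 36 − 37 = -1
x=14: ŷ = -13 + 5·14 = 57; e = 58 − 57 = 1

0, 4, -3, -6, 5, -1, 1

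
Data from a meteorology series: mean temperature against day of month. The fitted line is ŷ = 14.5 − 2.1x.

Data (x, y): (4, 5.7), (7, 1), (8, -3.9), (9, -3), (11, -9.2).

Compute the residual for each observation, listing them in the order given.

x=4: ŷ = 14.5 − 2.1·4 = 6.1; e = 5.7 − 6.1 = -0.4
x=7: ŷ = 14.5 − 2.1·7 = -0.2; e = 1 − (-0.2) = 1.2
x=8: ŷ = 14.5 − 2.1·8 = -2.3; e = -3.9 − (-2.3) = -1.6
x=9: ŷ = 14.5 − 2.1·9 = -4.4; e = -3 − (-4.4) = 1.4
x=11: ŷ = 14.5 − 2.1·11 = -8.6; e = -9.2 − (-8.6) = -0.6

-0.4, 1.2, -1.6, 1.4, -0.6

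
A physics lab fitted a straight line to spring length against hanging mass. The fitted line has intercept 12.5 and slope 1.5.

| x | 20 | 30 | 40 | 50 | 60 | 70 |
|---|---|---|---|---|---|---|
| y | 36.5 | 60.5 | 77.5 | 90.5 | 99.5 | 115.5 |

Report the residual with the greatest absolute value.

x=20: ŷ = 12.5 + 1.5·20 = 42.5; r = 36.5 − 42.5 = -6
x=30: ŷ = 12.5 + 1.5·30 = 57.5; r = 60.5 − 57.5 = 3
x=40: ŷ = 12.5 + 1.5·40 = 72.5; r = 77.5 − 72.5 = 5
x=50: ŷ = 12.5 + 1.5·50 = 87.5; r = 90.5 − 87.5 = 3
x=60: ŷ = 12.5 + 1.5·60 = 102.5; r = 99.5 − 102.5 = -3
x=70: ŷ = 12.5 + 1.5·70 = 117.5; r = 115.5 − 117.5 = -2
Largest |r| is 6 at x = 20, residual -6.

r = -6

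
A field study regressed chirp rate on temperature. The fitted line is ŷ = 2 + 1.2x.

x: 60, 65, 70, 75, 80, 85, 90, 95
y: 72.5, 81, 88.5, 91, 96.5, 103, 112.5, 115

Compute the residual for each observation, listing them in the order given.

-1.5, 1, 2.5, -1, -1.5, -1, 2.5, -1

x=60: ŷ = 2 + 1.2·60 = 74; e = 72.5 − 74 = -1.5
x=65: ŷ = 2 + 1.2·65 = 80; e = 81 − 80 = 1
x=70: ŷ = 2 + 1.2·70 = 86; e = 88.5 − 86 = 2.5
x=75: ŷ = 2 + 1.2·75 = 92; e = 91 − 92 = -1
x=80: ŷ = 2 + 1.2·80 = 98; e = 96.5 − 98 = -1.5
x=85: ŷ = 2 + 1.2·85 = 104; e = 103 − 104 = -1
x=90: ŷ = 2 + 1.2·90 = 110; e = 112.5 − 110 = 2.5
x=95: ŷ = 2 + 1.2·95 = 116; e = 115 − 116 = -1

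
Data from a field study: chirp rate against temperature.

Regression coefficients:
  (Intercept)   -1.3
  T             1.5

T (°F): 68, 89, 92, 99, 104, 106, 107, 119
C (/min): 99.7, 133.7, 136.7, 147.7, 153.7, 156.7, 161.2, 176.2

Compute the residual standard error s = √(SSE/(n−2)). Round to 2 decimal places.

s = 1.32

T=68: Ĉ = -1.3 + 1.5·68 = 100.7; e = 99.7 − 100.7 = -1
T=89: Ĉ = -1.3 + 1.5·89 = 132.2; e = 133.7 − 132.2 = 1.5
T=92: Ĉ = -1.3 + 1.5·92 = 136.7; e = 136.7 − 136.7 = 0
T=99: Ĉ = -1.3 + 1.5·99 = 147.2; e = 147.7 − 147.2 = 0.5
T=104: Ĉ = -1.3 + 1.5·104 = 154.7; e = 153.7 − 154.7 = -1
T=106: Ĉ = -1.3 + 1.5·106 = 157.7; e = 156.7 − 157.7 = -1
T=107: Ĉ = -1.3 + 1.5·107 = 159.2; e = 161.2 − 159.2 = 2
T=119: Ĉ = -1.3 + 1.5·119 = 177.2; e = 176.2 − 177.2 = -1
SSE = 1 + 2.25 + 0 + 0.25 + 1 + 1 + 4 + 1 = 10.5
s = √(10.5/6) = √1.75 ≈ 1.32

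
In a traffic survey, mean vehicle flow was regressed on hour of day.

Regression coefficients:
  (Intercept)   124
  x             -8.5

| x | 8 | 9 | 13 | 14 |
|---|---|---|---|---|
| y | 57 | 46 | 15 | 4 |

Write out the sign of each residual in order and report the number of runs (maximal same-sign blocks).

4 runs

x=8: ŷ = 124 − 8.5·8 = 56; e = 57 − 56 = 1
x=9: ŷ = 124 − 8.5·9 = 47.5; e = 46 − 47.5 = -1.5
x=13: ŷ = 124 − 8.5·13 = 13.5; e = 15 − 13.5 = 1.5
x=14: ŷ = 124 − 8.5·14 = 5; e = 4 − 5 = -1
Signs: + − + −
Runs: +×1, −×1, +×1, −×1 → 4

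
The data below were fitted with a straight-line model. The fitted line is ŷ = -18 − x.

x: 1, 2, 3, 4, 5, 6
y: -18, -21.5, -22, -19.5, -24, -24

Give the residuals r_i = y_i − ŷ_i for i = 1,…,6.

1, -1.5, -1, 2.5, -1, 0

x=1: ŷ = -18 − 1 = -19; r = -18 − (-19) = 1
x=2: ŷ = -18 − 2 = -20; r = -21.5 − (-20) = -1.5
x=3: ŷ = -18 − 3 = -21; r = -22 − (-21) = -1
x=4: ŷ = -18 − 4 = -22; r = -19.5 − (-22) = 2.5
x=5: ŷ = -18 − 5 = -23; r = -24 − (-23) = -1
x=6: ŷ = -18 − 6 = -24; r = -24 − (-24) = 0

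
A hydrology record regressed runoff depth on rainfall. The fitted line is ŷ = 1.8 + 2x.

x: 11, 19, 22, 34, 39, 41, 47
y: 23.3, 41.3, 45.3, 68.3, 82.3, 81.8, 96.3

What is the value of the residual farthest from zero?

x=11: ŷ = 1.8 + 2·11 = 23.8; r = 23.3 − 23.8 = -0.5
x=19: ŷ = 1.8 + 2·19 = 39.8; r = 41.3 − 39.8 = 1.5
x=22: ŷ = 1.8 + 2·22 = 45.8; r = 45.3 − 45.8 = -0.5
x=34: ŷ = 1.8 + 2·34 = 69.8; r = 68.3 − 69.8 = -1.5
x=39: ŷ = 1.8 + 2·39 = 79.8; r = 82.3 − 79.8 = 2.5
x=41: ŷ = 1.8 + 2·41 = 83.8; r = 81.8 − 83.8 = -2
x=47: ŷ = 1.8 + 2·47 = 95.8; r = 96.3 − 95.8 = 0.5
Largest |r| is 2.5 at x = 39, residual 2.5.

r = 2.5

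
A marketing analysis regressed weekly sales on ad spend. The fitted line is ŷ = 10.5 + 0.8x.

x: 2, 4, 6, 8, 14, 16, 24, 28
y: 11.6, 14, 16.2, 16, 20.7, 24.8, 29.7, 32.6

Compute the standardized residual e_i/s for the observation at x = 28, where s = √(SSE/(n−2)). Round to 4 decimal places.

-0.3192

x=2: ŷ = 10.5 + 0.8·2 = 12.1; e = 11.6 − 12.1 = -0.5
x=4: ŷ = 10.5 + 0.8·4 = 13.7; e = 14 − 13.7 = 0.3
x=6: ŷ = 10.5 + 0.8·6 = 15.3; e = 16.2 − 15.3 = 0.9
x=8: ŷ = 10.5 + 0.8·8 = 16.9; e = 16 − 16.9 = -0.9
x=14: ŷ = 10.5 + 0.8·14 = 21.7; e = 20.7 − 21.7 = -1
x=16: ŷ = 10.5 + 0.8·16 = 23.3; e = 24.8 − 23.3 = 1.5
x=24: ŷ = 10.5 + 0.8·24 = 29.7; e = 29.7 − 29.7 = 0
x=28: ŷ = 10.5 + 0.8·28 = 32.9; e = 32.6 − 32.9 = -0.3
SSE = 0.25 + 0.09 + 0.81 + 0.81 + 1 + 2.25 + 0 + 0.09 = 5.3
s = √(5.3/6) = 0.939858
e/s = -0.3 / 0.939858 = -0.3192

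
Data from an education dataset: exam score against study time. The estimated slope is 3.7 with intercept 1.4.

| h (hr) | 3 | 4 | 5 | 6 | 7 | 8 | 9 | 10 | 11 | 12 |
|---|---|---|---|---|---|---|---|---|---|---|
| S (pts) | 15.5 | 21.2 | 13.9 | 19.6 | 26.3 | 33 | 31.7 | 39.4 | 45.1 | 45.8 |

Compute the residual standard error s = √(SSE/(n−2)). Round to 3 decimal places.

s = 3.708

h=3: ŷ = 1.4 + 3.7·3 = 12.5; r = 15.5 − 12.5 = 3
h=4: ŷ = 1.4 + 3.7·4 = 16.2; r = 21.2 − 16.2 = 5
h=5: ŷ = 1.4 + 3.7·5 = 19.9; r = 13.9 − 19.9 = -6
h=6: ŷ = 1.4 + 3.7·6 = 23.6; r = 19.6 − 23.6 = -4
h=7: ŷ = 1.4 + 3.7·7 = 27.3; r = 26.3 − 27.3 = -1
h=8: ŷ = 1.4 + 3.7·8 = 31; r = 33 − 31 = 2
h=9: ŷ = 1.4 + 3.7·9 = 34.7; r = 31.7 − 34.7 = -3
h=10: ŷ = 1.4 + 3.7·10 = 38.4; r = 39.4 − 38.4 = 1
h=11: ŷ = 1.4 + 3.7·11 = 42.1; r = 45.1 − 42.1 = 3
h=12: ŷ = 1.4 + 3.7·12 = 45.8; r = 45.8 − 45.8 = 0
SSE = 9 + 25 + 36 + 16 + 1 + 4 + 9 + 1 + 9 + 0 = 110
s = √(110/8) = √13.75 ≈ 3.708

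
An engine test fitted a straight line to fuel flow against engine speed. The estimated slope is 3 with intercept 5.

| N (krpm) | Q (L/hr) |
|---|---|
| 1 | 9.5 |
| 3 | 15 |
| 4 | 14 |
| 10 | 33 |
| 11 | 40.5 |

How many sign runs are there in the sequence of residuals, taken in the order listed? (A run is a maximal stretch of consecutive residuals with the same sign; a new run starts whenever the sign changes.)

N=1: Q̂ = 5 + 3·1 = 8; e = 9.5 − 8 = 1.5
N=3: Q̂ = 5 + 3·3 = 14; e = 15 − 14 = 1
N=4: Q̂ = 5 + 3·4 = 17; e = 14 − 17 = -3
N=10: Q̂ = 5 + 3·10 = 35; e = 33 − 35 = -2
N=11: Q̂ = 5 + 3·11 = 38; e = 40.5 − 38 = 2.5
Signs: + + − − +
Runs: +×2, −×2, +×1 → 3

3 runs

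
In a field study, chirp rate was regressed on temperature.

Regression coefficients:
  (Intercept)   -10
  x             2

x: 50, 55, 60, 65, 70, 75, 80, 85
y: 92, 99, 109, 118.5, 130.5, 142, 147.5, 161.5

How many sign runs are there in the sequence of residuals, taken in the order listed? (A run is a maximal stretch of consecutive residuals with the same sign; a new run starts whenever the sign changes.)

5 runs

x=50: ŷ = -10 + 2·50 = 90; e = 92 − 90 = 2
x=55: ŷ = -10 + 2·55 = 100; e = 99 − 100 = -1
x=60: ŷ = -10 + 2·60 = 110; e = 109 − 110 = -1
x=65: ŷ = -10 + 2·65 = 120; e = 118.5 − 120 = -1.5
x=70: ŷ = -10 + 2·70 = 130; e = 130.5 − 130 = 0.5
x=75: ŷ = -10 + 2·75 = 140; e = 142 − 140 = 2
x=80: ŷ = -10 + 2·80 = 150; e = 147.5 − 150 = -2.5
x=85: ŷ = -10 + 2·85 = 160; e = 161.5 − 160 = 1.5
Signs: + − − − + + − +
Runs: +×1, −×3, +×2, −×1, +×1 → 5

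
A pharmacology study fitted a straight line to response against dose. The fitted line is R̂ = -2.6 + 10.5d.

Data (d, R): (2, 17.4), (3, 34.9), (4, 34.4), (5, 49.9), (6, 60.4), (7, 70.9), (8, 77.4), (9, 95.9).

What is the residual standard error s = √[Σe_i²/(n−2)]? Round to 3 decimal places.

s = 3.958

d=2: R̂ = -2.6 + 10.5·2 = 18.4; e = 17.4 − 18.4 = -1
d=3: R̂ = -2.6 + 10.5·3 = 28.9; e = 34.9 − 28.9 = 6
d=4: R̂ = -2.6 + 10.5·4 = 39.4; e = 34.4 − 39.4 = -5
d=5: R̂ = -2.6 + 10.5·5 = 49.9; e = 49.9 − 49.9 = 0
d=6: R̂ = -2.6 + 10.5·6 = 60.4; e = 60.4 − 60.4 = 0
d=7: R̂ = -2.6 + 10.5·7 = 70.9; e = 70.9 − 70.9 = 0
d=8: R̂ = -2.6 + 10.5·8 = 81.4; e = 77.4 − 81.4 = -4
d=9: R̂ = -2.6 + 10.5·9 = 91.9; e = 95.9 − 91.9 = 4
SSE = 1 + 36 + 25 + 0 + 0 + 0 + 16 + 16 = 94
s = √(94/6) = √15.6667 ≈ 3.958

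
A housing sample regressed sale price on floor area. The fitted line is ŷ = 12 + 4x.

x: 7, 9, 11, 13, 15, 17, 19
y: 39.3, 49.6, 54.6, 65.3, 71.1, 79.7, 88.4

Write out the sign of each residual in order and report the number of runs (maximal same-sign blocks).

x=7: ŷ = 12 + 4·7 = 40; e = 39.3 − 40 = -0.7
x=9: ŷ = 12 + 4·9 = 48; e = 49.6 − 48 = 1.6
x=11: ŷ = 12 + 4·11 = 56; e = 54.6 − 56 = -1.4
x=13: ŷ = 12 + 4·13 = 64; e = 65.3 − 64 = 1.3
x=15: ŷ = 12 + 4·15 = 72; e = 71.1 − 72 = -0.9
x=17: ŷ = 12 + 4·17 = 80; e = 79.7 − 80 = -0.3
x=19: ŷ = 12 + 4·19 = 88; e = 88.4 − 88 = 0.4
Signs: − + − + − − +
Runs: −×1, +×1, −×1, +×1, −×2, +×1 → 6

6 runs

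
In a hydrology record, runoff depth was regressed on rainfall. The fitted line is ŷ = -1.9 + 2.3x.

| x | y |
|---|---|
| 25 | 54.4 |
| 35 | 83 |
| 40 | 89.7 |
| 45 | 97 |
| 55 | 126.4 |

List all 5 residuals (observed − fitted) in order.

-1.2, 4.4, -0.4, -4.6, 1.8

x=25: ŷ = -1.9 + 2.3·25 = 55.6; e = 54.4 − 55.6 = -1.2
x=35: ŷ = -1.9 + 2.3·35 = 78.6; e = 83 − 78.6 = 4.4
x=40: ŷ = -1.9 + 2.3·40 = 90.1; e = 89.7 − 90.1 = -0.4
x=45: ŷ = -1.9 + 2.3·45 = 101.6; e = 97 − 101.6 = -4.6
x=55: ŷ = -1.9 + 2.3·55 = 124.6; e = 126.4 − 124.6 = 1.8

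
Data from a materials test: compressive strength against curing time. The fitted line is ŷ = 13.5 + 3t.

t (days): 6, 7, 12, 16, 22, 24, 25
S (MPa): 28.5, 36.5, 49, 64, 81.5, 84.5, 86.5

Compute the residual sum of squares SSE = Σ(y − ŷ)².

SSE = 28.5

t=6: ŷ = 13.5 + 3·6 = 31.5; e = 28.5 − 31.5 = -3
t=7: ŷ = 13.5 + 3·7 = 34.5; e = 36.5 − 34.5 = 2
t=12: ŷ = 13.5 + 3·12 = 49.5; e = 49 − 49.5 = -0.5
t=16: ŷ = 13.5 + 3·16 = 61.5; e = 64 − 61.5 = 2.5
t=22: ŷ = 13.5 + 3·22 = 79.5; e = 81.5 − 79.5 = 2
t=24: ŷ = 13.5 + 3·24 = 85.5; e = 84.5 − 85.5 = -1
t=25: ŷ = 13.5 + 3·25 = 88.5; e = 86.5 − 88.5 = -2
SSE = 9 + 4 + 0.25 + 6.25 + 4 + 1 + 4 = 28.5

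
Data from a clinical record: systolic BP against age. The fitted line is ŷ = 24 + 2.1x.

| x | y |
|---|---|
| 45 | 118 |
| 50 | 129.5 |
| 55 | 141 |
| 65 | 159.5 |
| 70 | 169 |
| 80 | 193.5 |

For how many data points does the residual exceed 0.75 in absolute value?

4

x=45: ŷ = 24 + 2.1·45 = 118.5; r = 118 − 118.5 = -0.5
x=50: ŷ = 24 + 2.1·50 = 129; r = 129.5 − 129 = 0.5
x=55: ŷ = 24 + 2.1·55 = 139.5; r = 141 − 139.5 = 1.5
x=65: ŷ = 24 + 2.1·65 = 160.5; r = 159.5 − 160.5 = -1
x=70: ŷ = 24 + 2.1·70 = 171; r = 169 − 171 = -2
x=80: ŷ = 24 + 2.1·80 = 192; r = 193.5 − 192 = 1.5
|r| > 0.75: x=55 (|r|=1.5), x=65 (|r|=1), x=70 (|r|=2), x=80 (|r|=1.5) → 4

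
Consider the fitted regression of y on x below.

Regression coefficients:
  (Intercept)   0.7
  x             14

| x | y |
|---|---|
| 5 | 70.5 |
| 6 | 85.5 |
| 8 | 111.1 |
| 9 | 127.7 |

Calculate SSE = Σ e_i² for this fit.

x=5: ŷ = 0.7 + 14·5 = 70.7; e = 70.5 − 70.7 = -0.2
x=6: ŷ = 0.7 + 14·6 = 84.7; e = 85.5 − 84.7 = 0.8
x=8: ŷ = 0.7 + 14·8 = 112.7; e = 111.1 − 112.7 = -1.6
x=9: ŷ = 0.7 + 14·9 = 126.7; e = 127.7 − 126.7 = 1
SSE = 0.04 + 0.64 + 2.56 + 1 = 4.24

SSE = 4.24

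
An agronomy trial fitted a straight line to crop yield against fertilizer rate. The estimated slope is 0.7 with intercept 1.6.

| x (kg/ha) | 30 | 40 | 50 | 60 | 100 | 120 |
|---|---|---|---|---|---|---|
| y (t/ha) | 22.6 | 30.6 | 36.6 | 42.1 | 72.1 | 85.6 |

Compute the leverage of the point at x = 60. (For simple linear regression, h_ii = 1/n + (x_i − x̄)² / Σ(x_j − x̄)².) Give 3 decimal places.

h = 0.174

x̄ = (30 + 40 + 50 + 60 + 100 + 120)/6 = 66.6667
Σ(x − x̄)² = 1344.44 + 711.111 + 277.778 + 44.4444 + 1111.11 + 2844.44 = 6333.33
h = 1/6 + (-6.66667)²/6333.33 = 0.166667 + 0.00701754 = 0.174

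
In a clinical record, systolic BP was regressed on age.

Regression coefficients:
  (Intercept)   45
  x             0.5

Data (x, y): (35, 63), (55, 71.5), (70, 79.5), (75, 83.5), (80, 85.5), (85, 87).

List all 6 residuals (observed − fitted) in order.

0.5, -1, -0.5, 1, 0.5, -0.5

x=35: ŷ = 45 + 0.5·35 = 62.5; r = 63 − 62.5 = 0.5
x=55: ŷ = 45 + 0.5·55 = 72.5; r = 71.5 − 72.5 = -1
x=70: ŷ = 45 + 0.5·70 = 80; r = 79.5 − 80 = -0.5
x=75: ŷ = 45 + 0.5·75 = 82.5; r = 83.5 − 82.5 = 1
x=80: ŷ = 45 + 0.5·80 = 85; r = 85.5 − 85 = 0.5
x=85: ŷ = 45 + 0.5·85 = 87.5; r = 87 − 87.5 = -0.5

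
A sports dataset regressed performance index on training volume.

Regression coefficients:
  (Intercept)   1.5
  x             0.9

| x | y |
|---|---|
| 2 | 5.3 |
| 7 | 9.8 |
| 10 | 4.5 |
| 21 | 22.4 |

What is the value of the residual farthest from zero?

e = -6

x=2: ŷ = 1.5 + 0.9·2 = 3.3; e = 5.3 − 3.3 = 2
x=7: ŷ = 1.5 + 0.9·7 = 7.8; e = 9.8 − 7.8 = 2
x=10: ŷ = 1.5 + 0.9·10 = 10.5; e = 4.5 − 10.5 = -6
x=21: ŷ = 1.5 + 0.9·21 = 20.4; e = 22.4 − 20.4 = 2
Largest |e| is 6 at x = 10, residual -6.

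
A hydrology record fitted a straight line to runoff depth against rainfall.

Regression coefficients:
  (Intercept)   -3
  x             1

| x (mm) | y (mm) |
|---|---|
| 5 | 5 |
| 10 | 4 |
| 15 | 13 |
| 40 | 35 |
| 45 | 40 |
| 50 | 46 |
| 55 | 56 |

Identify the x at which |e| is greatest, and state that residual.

x=5: ŷ = -3 + 5 = 2; e = 5 − 2 = 3
x=10: ŷ = -3 + 10 = 7; e = 4 − 7 = -3
x=15: ŷ = -3 + 15 = 12; e = 13 − 12 = 1
x=40: ŷ = -3 + 40 = 37; e = 35 − 37 = -2
x=45: ŷ = -3 + 45 = 42; e = 40 − 42 = -2
x=50: ŷ = -3 + 50 = 47; e = 46 − 47 = -1
x=55: ŷ = -3 + 55 = 52; e = 56 − 52 = 4
Largest |e| is 4 at x = 55, residual 4.

x = 55, e = 4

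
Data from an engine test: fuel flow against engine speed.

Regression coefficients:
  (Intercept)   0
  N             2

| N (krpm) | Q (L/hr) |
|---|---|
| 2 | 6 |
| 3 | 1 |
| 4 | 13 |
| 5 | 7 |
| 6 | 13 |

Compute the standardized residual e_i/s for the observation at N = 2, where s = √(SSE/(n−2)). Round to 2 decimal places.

N=2: ŷ = 2·2 = 4; e = 6 − 4 = 2
N=3: ŷ = 2·3 = 6; e = 1 − 6 = -5
N=4: ŷ = 2·4 = 8; e = 13 − 8 = 5
N=5: ŷ = 2·5 = 10; e = 7 − 10 = -3
N=6: ŷ = 2·6 = 12; e = 13 − 12 = 1
SSE = 4 + 25 + 25 + 9 + 1 = 64
s = √(64/3) = 4.6188
e/s = 2 / 4.6188 = 0.43

0.43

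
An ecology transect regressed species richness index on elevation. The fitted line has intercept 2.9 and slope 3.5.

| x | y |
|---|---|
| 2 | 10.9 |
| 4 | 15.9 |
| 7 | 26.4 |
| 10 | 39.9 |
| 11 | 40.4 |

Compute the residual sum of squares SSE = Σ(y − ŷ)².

x=2: ŷ = 2.9 + 3.5·2 = 9.9; r = 10.9 − 9.9 = 1
x=4: ŷ = 2.9 + 3.5·4 = 16.9; r = 15.9 − 16.9 = -1
x=7: ŷ = 2.9 + 3.5·7 = 27.4; r = 26.4 − 27.4 = -1
x=10: ŷ = 2.9 + 3.5·10 = 37.9; r = 39.9 − 37.9 = 2
x=11: ŷ = 2.9 + 3.5·11 = 41.4; r = 40.4 − 41.4 = -1
SSE = 1 + 1 + 1 + 4 + 1 = 8

SSE = 8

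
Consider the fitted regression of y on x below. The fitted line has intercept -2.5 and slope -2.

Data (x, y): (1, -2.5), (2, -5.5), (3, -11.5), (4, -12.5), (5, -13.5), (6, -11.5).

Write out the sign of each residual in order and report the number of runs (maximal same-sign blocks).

x=1: ŷ = -2.5 − 2·1 = -4.5; r = -2.5 − (-4.5) = 2
x=2: ŷ = -2.5 − 2·2 = -6.5; r = -5.5 − (-6.5) = 1
x=3: ŷ = -2.5 − 2·3 = -8.5; r = -11.5 − (-8.5) = -3
x=4: ŷ = -2.5 − 2·4 = -10.5; r = -12.5 − (-10.5) = -2
x=5: ŷ = -2.5 − 2·5 = -12.5; r = -13.5 − (-12.5) = -1
x=6: ŷ = -2.5 − 2·6 = -14.5; r = -11.5 − (-14.5) = 3
Signs: + + − − − +
Runs: +×2, −×3, +×1 → 3

3 runs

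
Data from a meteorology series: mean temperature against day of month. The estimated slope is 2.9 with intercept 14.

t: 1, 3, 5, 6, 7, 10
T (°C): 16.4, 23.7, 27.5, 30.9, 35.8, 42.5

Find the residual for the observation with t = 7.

e = 1.5

T̂ = 14 + 2.9·7 = 34.3
e = 35.8 − 34.3 = 1.5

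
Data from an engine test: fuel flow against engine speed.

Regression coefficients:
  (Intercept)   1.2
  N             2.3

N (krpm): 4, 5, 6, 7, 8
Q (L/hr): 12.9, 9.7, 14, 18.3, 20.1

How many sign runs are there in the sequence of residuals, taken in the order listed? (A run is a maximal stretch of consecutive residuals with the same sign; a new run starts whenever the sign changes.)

N=4: Q̂ = 1.2 + 2.3·4 = 10.4; e = 12.9 − 10.4 = 2.5
N=5: Q̂ = 1.2 + 2.3·5 = 12.7; e = 9.7 − 12.7 = -3
N=6: Q̂ = 1.2 + 2.3·6 = 15; e = 14 − 15 = -1
N=7: Q̂ = 1.2 + 2.3·7 = 17.3; e = 18.3 − 17.3 = 1
N=8: Q̂ = 1.2 + 2.3·8 = 19.6; e = 20.1 − 19.6 = 0.5
Signs: + − − + +
Runs: +×1, −×2, +×2 → 3

3 runs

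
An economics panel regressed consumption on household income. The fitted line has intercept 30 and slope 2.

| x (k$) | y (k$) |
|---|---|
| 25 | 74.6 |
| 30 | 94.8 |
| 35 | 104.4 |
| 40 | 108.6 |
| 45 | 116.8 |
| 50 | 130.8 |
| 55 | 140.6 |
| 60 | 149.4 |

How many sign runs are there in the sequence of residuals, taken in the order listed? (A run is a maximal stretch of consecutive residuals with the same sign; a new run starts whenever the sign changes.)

x=25: ŷ = 30 + 2·25 = 80; r = 74.6 − 80 = -5.4
x=30: ŷ = 30 + 2·30 = 90; r = 94.8 − 90 = 4.8
x=35: ŷ = 30 + 2·35 = 100; r = 104.4 − 100 = 4.4
x=40: ŷ = 30 + 2·40 = 110; r = 108.6 − 110 = -1.4
x=45: ŷ = 30 + 2·45 = 120; r = 116.8 − 120 = -3.2
x=50: ŷ = 30 + 2·50 = 130; r = 130.8 − 130 = 0.8
x=55: ŷ = 30 + 2·55 = 140; r = 140.6 − 140 = 0.6
x=60: ŷ = 30 + 2·60 = 150; r = 149.4 − 150 = -0.6
Signs: − + + − − + + −
Runs: −×1, +×2, −×2, +×2, −×1 → 5

5 runs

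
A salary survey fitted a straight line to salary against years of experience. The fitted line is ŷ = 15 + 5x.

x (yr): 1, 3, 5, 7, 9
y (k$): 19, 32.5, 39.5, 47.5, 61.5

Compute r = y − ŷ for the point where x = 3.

ŷ = 15 + 5·3 = 30
r = 32.5 − 30 = 2.5

r = 2.5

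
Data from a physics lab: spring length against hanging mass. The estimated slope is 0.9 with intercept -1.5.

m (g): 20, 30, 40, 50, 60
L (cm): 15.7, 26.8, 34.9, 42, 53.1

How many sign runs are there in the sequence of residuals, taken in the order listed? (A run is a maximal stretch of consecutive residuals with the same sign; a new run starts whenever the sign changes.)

m=20: ŷ = -1.5 + 0.9·20 = 16.5; r = 15.7 − 16.5 = -0.8
m=30: ŷ = -1.5 + 0.9·30 = 25.5; r = 26.8 − 25.5 = 1.3
m=40: ŷ = -1.5 + 0.9·40 = 34.5; r = 34.9 − 34.5 = 0.4
m=50: ŷ = -1.5 + 0.9·50 = 43.5; r = 42 − 43.5 = -1.5
m=60: ŷ = -1.5 + 0.9·60 = 52.5; r = 53.1 − 52.5 = 0.6
Signs: − + + − +
Runs: −×1, +×2, −×1, +×1 → 4

4 runs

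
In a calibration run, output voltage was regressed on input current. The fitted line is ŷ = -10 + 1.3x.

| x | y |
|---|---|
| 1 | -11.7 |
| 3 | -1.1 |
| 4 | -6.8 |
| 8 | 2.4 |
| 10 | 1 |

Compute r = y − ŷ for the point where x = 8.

r = 2

ŷ = -10 + 1.3·8 = 0.4
r = 2.4 − 0.4 = 2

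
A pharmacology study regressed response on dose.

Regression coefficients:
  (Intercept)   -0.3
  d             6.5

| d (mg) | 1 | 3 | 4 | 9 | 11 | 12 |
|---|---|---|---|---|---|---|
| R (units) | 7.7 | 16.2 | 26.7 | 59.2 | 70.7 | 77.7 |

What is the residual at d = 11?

e = -0.5

ŷ = -0.3 + 6.5·11 = 71.2
e = 70.7 − 71.2 = -0.5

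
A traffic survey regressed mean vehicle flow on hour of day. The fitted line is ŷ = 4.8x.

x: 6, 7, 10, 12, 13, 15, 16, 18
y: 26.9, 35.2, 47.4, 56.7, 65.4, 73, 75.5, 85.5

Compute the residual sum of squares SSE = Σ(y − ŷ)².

x=6: ŷ = 4.8·6 = 28.8; r = 26.9 − 28.8 = -1.9
x=7: ŷ = 4.8·7 = 33.6; r = 35.2 − 33.6 = 1.6
x=10: ŷ = 4.8·10 = 48; r = 47.4 − 48 = -0.6
x=12: ŷ = 4.8·12 = 57.6; r = 56.7 − 57.6 = -0.9
x=13: ŷ = 4.8·13 = 62.4; r = 65.4 − 62.4 = 3
x=15: ŷ = 4.8·15 = 72; r = 73 − 72 = 1
x=16: ŷ = 4.8·16 = 76.8; r = 75.5 − 76.8 = -1.3
x=18: ŷ = 4.8·18 = 86.4; r = 85.5 − 86.4 = -0.9
SSE = 3.61 + 2.56 + 0.36 + 0.81 + 9 + 1 + 1.69 + 0.81 = 19.84

SSE = 19.84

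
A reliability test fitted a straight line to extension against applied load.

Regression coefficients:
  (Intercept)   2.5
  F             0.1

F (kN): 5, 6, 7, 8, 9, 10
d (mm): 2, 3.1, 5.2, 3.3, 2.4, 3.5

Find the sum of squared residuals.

F=5: ŷ = 2.5 + 0.1·5 = 3; r = 2 − 3 = -1
F=6: ŷ = 2.5 + 0.1·6 = 3.1; r = 3.1 − 3.1 = 0
F=7: ŷ = 2.5 + 0.1·7 = 3.2; r = 5.2 − 3.2 = 2
F=8: ŷ = 2.5 + 0.1·8 = 3.3; r = 3.3 − 3.3 = 0
F=9: ŷ = 2.5 + 0.1·9 = 3.4; r = 2.4 − 3.4 = -1
F=10: ŷ = 2.5 + 0.1·10 = 3.5; r = 3.5 − 3.5 = 0
SSE = 1 + 0 + 4 + 0 + 1 + 0 = 6

SSE = 6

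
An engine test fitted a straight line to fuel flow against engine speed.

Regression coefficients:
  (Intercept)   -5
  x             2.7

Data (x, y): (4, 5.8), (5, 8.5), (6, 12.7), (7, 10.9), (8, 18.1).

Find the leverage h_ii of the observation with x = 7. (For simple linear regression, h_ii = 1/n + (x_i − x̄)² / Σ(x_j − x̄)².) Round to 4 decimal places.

h = 0.3000

x̄ = (4 + 5 + 6 + 7 + 8)/5 = 6
Σ(x − x̄)² = 4 + 1 + 0 + 1 + 4 = 10
h = 1/5 + (1)²/10 = 0.2 + 0.1 = 0.3000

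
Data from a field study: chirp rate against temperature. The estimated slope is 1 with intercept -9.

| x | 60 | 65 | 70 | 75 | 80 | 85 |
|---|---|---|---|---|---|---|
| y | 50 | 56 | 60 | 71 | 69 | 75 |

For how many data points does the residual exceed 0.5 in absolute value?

5

x=60: ŷ = -9 + 60 = 51; e = 50 − 51 = -1
x=65: ŷ = -9 + 65 = 56; e = 56 − 56 = 0
x=70: ŷ = -9 + 70 = 61; e = 60 − 61 = -1
x=75: ŷ = -9 + 75 = 66; e = 71 − 66 = 5
x=80: ŷ = -9 + 80 = 71; e = 69 − 71 = -2
x=85: ŷ = -9 + 85 = 76; e = 75 − 76 = -1
|e| > 0.5: x=60 (|e|=1), x=70 (|e|=1), x=75 (|e|=5), x=80 (|e|=2), x=85 (|e|=1) → 5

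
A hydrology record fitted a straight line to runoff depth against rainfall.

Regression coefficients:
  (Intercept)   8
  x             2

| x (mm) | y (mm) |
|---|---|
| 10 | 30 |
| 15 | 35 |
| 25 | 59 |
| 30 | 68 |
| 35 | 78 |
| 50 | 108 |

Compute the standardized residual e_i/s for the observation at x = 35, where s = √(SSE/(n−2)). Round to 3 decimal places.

0.000

x=10: ŷ = 8 + 2·10 = 28; e = 30 − 28 = 2
x=15: ŷ = 8 + 2·15 = 38; e = 35 − 38 = -3
x=25: ŷ = 8 + 2·25 = 58; e = 59 − 58 = 1
x=30: ŷ = 8 + 2·30 = 68; e = 68 − 68 = 0
x=35: ŷ = 8 + 2·35 = 78; e = 78 − 78 = 0
x=50: ŷ = 8 + 2·50 = 108; e = 108 − 108 = 0
SSE = 4 + 9 + 1 + 0 + 0 + 0 = 14
s = √(14/4) = 1.87083
e/s = 0 / 1.87083 = 0.000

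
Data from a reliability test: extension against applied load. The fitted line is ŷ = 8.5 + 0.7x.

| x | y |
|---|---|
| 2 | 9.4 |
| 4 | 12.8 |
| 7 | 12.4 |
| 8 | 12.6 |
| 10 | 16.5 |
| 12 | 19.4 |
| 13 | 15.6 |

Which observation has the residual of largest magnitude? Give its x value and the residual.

x = 12, e = 2.5

x=2: ŷ = 8.5 + 0.7·2 = 9.9; e = 9.4 − 9.9 = -0.5
x=4: ŷ = 8.5 + 0.7·4 = 11.3; e = 12.8 − 11.3 = 1.5
x=7: ŷ = 8.5 + 0.7·7 = 13.4; e = 12.4 − 13.4 = -1
x=8: ŷ = 8.5 + 0.7·8 = 14.1; e = 12.6 − 14.1 = -1.5
x=10: ŷ = 8.5 + 0.7·10 = 15.5; e = 16.5 − 15.5 = 1
x=12: ŷ = 8.5 + 0.7·12 = 16.9; e = 19.4 − 16.9 = 2.5
x=13: ŷ = 8.5 + 0.7·13 = 17.6; e = 15.6 − 17.6 = -2
Largest |e| is 2.5 at x = 12, residual 2.5.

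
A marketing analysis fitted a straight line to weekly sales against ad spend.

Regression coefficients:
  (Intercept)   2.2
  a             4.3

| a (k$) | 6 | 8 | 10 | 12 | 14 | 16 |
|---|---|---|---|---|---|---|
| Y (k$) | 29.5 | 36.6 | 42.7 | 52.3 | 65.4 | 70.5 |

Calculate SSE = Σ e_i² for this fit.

a=6: ŷ = 2.2 + 4.3·6 = 28; e = 29.5 − 28 = 1.5
a=8: ŷ = 2.2 + 4.3·8 = 36.6; e = 36.6 − 36.6 = 0
a=10: ŷ = 2.2 + 4.3·10 = 45.2; e = 42.7 − 45.2 = -2.5
a=12: ŷ = 2.2 + 4.3·12 = 53.8; e = 52.3 − 53.8 = -1.5
a=14: ŷ = 2.2 + 4.3·14 = 62.4; e = 65.4 − 62.4 = 3
a=16: ŷ = 2.2 + 4.3·16 = 71; e = 70.5 − 71 = -0.5
SSE = 2.25 + 0 + 6.25 + 2.25 + 9 + 0.25 = 20

SSE = 20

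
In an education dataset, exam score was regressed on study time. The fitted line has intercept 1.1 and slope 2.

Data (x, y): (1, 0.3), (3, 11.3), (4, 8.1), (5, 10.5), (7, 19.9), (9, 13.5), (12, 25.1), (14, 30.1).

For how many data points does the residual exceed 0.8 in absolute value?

6

x=1: ŷ = 1.1 + 2·1 = 3.1; r = 0.3 − 3.1 = -2.8
x=3: ŷ = 1.1 + 2·3 = 7.1; r = 11.3 − 7.1 = 4.2
x=4: ŷ = 1.1 + 2·4 = 9.1; r = 8.1 − 9.1 = -1
x=5: ŷ = 1.1 + 2·5 = 11.1; r = 10.5 − 11.1 = -0.6
x=7: ŷ = 1.1 + 2·7 = 15.1; r = 19.9 − 15.1 = 4.8
x=9: ŷ = 1.1 + 2·9 = 19.1; r = 13.5 − 19.1 = -5.6
x=12: ŷ = 1.1 + 2·12 = 25.1; r = 25.1 − 25.1 = 0
x=14: ŷ = 1.1 + 2·14 = 29.1; r = 30.1 − 29.1 = 1
|r| > 0.8: x=1 (|r|=2.8), x=3 (|r|=4.2), x=4 (|r|=1), x=7 (|r|=4.8), x=9 (|r|=5.6), x=14 (|r|=1) → 6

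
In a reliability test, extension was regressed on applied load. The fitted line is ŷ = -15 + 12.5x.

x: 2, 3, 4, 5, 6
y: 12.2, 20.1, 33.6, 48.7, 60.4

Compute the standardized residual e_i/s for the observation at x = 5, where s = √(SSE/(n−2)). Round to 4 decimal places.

0.5523

x=2: ŷ = -15 + 12.5·2 = 10; e = 12.2 − 10 = 2.2
x=3: ŷ = -15 + 12.5·3 = 22.5; e = 20.1 − 22.5 = -2.4
x=4: ŷ = -15 + 12.5·4 = 35; e = 33.6 − 35 = -1.4
x=5: ŷ = -15 + 12.5·5 = 47.5; e = 48.7 − 47.5 = 1.2
x=6: ŷ = -15 + 12.5·6 = 60; e = 60.4 − 60 = 0.4
SSE = 4.84 + 5.76 + 1.96 + 1.44 + 0.16 = 14.16
s = √(14.16/3) = 2.17256
e/s = 1.2 / 2.17256 = 0.5523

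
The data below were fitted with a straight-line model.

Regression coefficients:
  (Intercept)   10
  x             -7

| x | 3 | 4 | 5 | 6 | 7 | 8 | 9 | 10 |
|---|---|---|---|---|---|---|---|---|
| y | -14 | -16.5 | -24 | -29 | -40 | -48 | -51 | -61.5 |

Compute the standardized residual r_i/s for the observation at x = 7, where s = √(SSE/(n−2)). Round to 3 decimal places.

x=3: ŷ = 10 − 7·3 = -11; r = -14 − (-11) = -3
x=4: ŷ = 10 − 7·4 = -18; r = -16.5 − (-18) = 1.5
x=5: ŷ = 10 − 7·5 = -25; r = -24 − (-25) = 1
x=6: ŷ = 10 − 7·6 = -32; r = -29 − (-32) = 3
x=7: ŷ = 10 − 7·7 = -39; r = -40 − (-39) = -1
x=8: ŷ = 10 − 7·8 = -46; r = -48 − (-46) = -2
x=9: ŷ = 10 − 7·9 = -53; r = -51 − (-53) = 2
x=10: ŷ = 10 − 7·10 = -60; r = -61.5 − (-60) = -1.5
SSE = 9 + 2.25 + 1 + 9 + 1 + 4 + 4 + 2.25 = 32.5
s = √(32.5/6) = 2.32737
r/s = -1 / 2.32737 = -0.430

-0.430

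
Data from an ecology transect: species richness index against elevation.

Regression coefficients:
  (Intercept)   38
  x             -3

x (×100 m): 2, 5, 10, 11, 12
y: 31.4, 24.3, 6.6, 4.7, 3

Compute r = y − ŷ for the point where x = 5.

r = 1.3

ŷ = 38 − 3·5 = 23
r = 24.3 − 23 = 1.3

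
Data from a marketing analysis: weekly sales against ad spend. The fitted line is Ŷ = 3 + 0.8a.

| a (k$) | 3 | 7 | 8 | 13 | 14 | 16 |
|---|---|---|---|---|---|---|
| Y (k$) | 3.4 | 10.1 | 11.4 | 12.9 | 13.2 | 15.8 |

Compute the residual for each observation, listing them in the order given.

a=3: Ŷ = 3 + 0.8·3 = 5.4; e = 3.4 − 5.4 = -2
a=7: Ŷ = 3 + 0.8·7 = 8.6; e = 10.1 − 8.6 = 1.5
a=8: Ŷ = 3 + 0.8·8 = 9.4; e = 11.4 − 9.4 = 2
a=13: Ŷ = 3 + 0.8·13 = 13.4; e = 12.9 − 13.4 = -0.5
a=14: Ŷ = 3 + 0.8·14 = 14.2; e = 13.2 − 14.2 = -1
a=16: Ŷ = 3 + 0.8·16 = 15.8; e = 15.8 − 15.8 = 0

-2, 1.5, 2, -0.5, -1, 0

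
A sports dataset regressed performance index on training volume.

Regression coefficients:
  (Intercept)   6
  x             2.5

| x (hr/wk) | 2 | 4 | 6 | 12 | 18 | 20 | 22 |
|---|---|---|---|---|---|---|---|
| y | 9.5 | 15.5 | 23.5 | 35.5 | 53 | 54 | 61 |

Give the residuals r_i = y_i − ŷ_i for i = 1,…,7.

-1.5, -0.5, 2.5, -0.5, 2, -2, 0

x=2: ŷ = 6 + 2.5·2 = 11; r = 9.5 − 11 = -1.5
x=4: ŷ = 6 + 2.5·4 = 16; r = 15.5 − 16 = -0.5
x=6: ŷ = 6 + 2.5·6 = 21; r = 23.5 − 21 = 2.5
x=12: ŷ = 6 + 2.5·12 = 36; r = 35.5 − 36 = -0.5
x=18: ŷ = 6 + 2.5·18 = 51; r = 53 − 51 = 2
x=20: ŷ = 6 + 2.5·20 = 56; r = 54 − 56 = -2
x=22: ŷ = 6 + 2.5·22 = 61; r = 61 − 61 = 0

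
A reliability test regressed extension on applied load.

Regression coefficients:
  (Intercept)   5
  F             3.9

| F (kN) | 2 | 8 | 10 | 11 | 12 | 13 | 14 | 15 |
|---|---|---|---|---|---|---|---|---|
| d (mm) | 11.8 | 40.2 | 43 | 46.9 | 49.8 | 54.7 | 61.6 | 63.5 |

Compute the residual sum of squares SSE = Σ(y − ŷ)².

F=2: d̂ = 5 + 3.9·2 = 12.8; e = 11.8 − 12.8 = -1
F=8: d̂ = 5 + 3.9·8 = 36.2; e = 40.2 − 36.2 = 4
F=10: d̂ = 5 + 3.9·10 = 44; e = 43 − 44 = -1
F=11: d̂ = 5 + 3.9·11 = 47.9; e = 46.9 − 47.9 = -1
F=12: d̂ = 5 + 3.9·12 = 51.8; e = 49.8 − 51.8 = -2
F=13: d̂ = 5 + 3.9·13 = 55.7; e = 54.7 − 55.7 = -1
F=14: d̂ = 5 + 3.9·14 = 59.6; e = 61.6 − 59.6 = 2
F=15: d̂ = 5 + 3.9·15 = 63.5; e = 63.5 − 63.5 = 0
SSE = 1 + 16 + 1 + 1 + 4 + 1 + 4 + 0 = 28

SSE = 28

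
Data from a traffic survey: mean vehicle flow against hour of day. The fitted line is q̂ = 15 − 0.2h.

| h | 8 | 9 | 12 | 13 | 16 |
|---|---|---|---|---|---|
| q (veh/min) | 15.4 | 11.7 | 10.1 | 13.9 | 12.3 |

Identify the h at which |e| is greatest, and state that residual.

h = 12, e = -2.5

h=8: q̂ = 15 − 0.2·8 = 13.4; e = 15.4 − 13.4 = 2
h=9: q̂ = 15 − 0.2·9 = 13.2; e = 11.7 − 13.2 = -1.5
h=12: q̂ = 15 − 0.2·12 = 12.6; e = 10.1 − 12.6 = -2.5
h=13: q̂ = 15 − 0.2·13 = 12.4; e = 13.9 − 12.4 = 1.5
h=16: q̂ = 15 − 0.2·16 = 11.8; e = 12.3 − 11.8 = 0.5
Largest |e| is 2.5 at h = 12, residual -2.5.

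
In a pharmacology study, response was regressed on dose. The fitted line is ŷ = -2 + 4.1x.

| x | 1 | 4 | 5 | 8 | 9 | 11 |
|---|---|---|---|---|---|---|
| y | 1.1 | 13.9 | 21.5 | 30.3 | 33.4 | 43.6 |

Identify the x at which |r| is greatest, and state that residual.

x=1: ŷ = -2 + 4.1·1 = 2.1; r = 1.1 − 2.1 = -1
x=4: ŷ = -2 + 4.1·4 = 14.4; r = 13.9 − 14.4 = -0.5
x=5: ŷ = -2 + 4.1·5 = 18.5; r = 21.5 − 18.5 = 3
x=8: ŷ = -2 + 4.1·8 = 30.8; r = 30.3 − 30.8 = -0.5
x=9: ŷ = -2 + 4.1·9 = 34.9; r = 33.4 − 34.9 = -1.5
x=11: ŷ = -2 + 4.1·11 = 43.1; r = 43.6 − 43.1 = 0.5
Largest |r| is 3 at x = 5, residual 3.

x = 5, r = 3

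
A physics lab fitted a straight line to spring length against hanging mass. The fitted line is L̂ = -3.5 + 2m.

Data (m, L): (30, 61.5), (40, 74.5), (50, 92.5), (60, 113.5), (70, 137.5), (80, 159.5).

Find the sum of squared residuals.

m=30: L̂ = -3.5 + 2·30 = 56.5; e = 61.5 − 56.5 = 5
m=40: L̂ = -3.5 + 2·40 = 76.5; e = 74.5 − 76.5 = -2
m=50: L̂ = -3.5 + 2·50 = 96.5; e = 92.5 − 96.5 = -4
m=60: L̂ = -3.5 + 2·60 = 116.5; e = 113.5 − 116.5 = -3
m=70: L̂ = -3.5 + 2·70 = 136.5; e = 137.5 − 136.5 = 1
m=80: L̂ = -3.5 + 2·80 = 156.5; e = 159.5 − 156.5 = 3
SSE = 25 + 4 + 16 + 9 + 1 + 9 = 64

SSE = 64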